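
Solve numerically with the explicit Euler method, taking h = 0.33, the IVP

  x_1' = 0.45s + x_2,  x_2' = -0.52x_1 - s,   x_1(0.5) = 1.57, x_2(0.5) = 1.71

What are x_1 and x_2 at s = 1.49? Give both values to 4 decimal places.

Euler on (x_1,x_2): x_1_{n+1} = x_1_n + h·x_1', x_2_{n+1} = x_2_n + h·x_2'.
0.500000: (1.570000, 1.710000); f=(1.935000, -1.316400) → (2.208550, 1.275588)
0.830000: (2.208550, 1.275588); f=(1.649088, -1.978446) → (2.752749, 0.622701)
1.160000: (2.752749, 0.622701); f=(1.144701, -2.591430) → (3.130500, -0.232471)
(x_1(1.49), x_2(1.49)) ≈ (3.1305, -0.2325)

3.1305, -0.2325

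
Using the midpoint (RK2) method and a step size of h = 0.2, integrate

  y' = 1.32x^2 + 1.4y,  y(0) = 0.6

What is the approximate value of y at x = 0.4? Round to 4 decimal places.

1.0729

Midpoint: k1 = f(x_n, y_n); k2 = f(x_n + h/2, y_n + (h/2)·k1); y_{n+1} = y_n + h·k2.
x=0.000000, y=0.600000:
  k1 = f(0.000000, 0.600000) = 0.840000
  k2 = f(0.100000, 0.684000) = 0.970800
  y ← 0.600000 + 0.2·0.970800 = 0.794160
x=0.200000, y=0.794160:
  k1 = f(0.200000, 0.794160) = 1.164624
  k2 = f(0.300000, 0.910622) = 1.393671
  y ← 0.794160 + 0.2·1.393671 = 1.072894
y(0.4) ≈ 1.0729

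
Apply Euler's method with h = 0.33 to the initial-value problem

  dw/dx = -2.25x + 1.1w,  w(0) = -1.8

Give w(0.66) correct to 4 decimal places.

-3.5890

Euler: w_{n+1} = w_n + h·f(x_n, w_n).
x=0.000000, w=-1.800000: f=-1.980000 → w ← -1.800000 + 0.33·(-1.980000) = -2.453400
x=0.330000, w=-2.453400: f=-3.441240 → w ← -2.453400 + 0.33·(-3.441240) = -3.589009
w(0.66) ≈ -3.5890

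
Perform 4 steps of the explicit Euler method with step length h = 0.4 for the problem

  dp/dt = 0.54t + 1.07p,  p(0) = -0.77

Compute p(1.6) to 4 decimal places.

Euler: p_{n+1} = p_n + h·f(t_n, p_n).
t=0.000000, p=-0.770000: f=-0.823900 → p ← -0.770000 + 0.4·(-0.823900) = -1.099560
t=0.400000, p=-1.099560: f=-0.960529 → p ← -1.099560 + 0.4·(-0.960529) = -1.483772
t=0.800000, p=-1.483772: f=-1.155636 → p ← -1.483772 + 0.4·(-1.155636) = -1.946026
t=1.200000, p=-1.946026: f=-1.434248 → p ← -1.946026 + 0.4·(-1.434248) = -2.519725
p(1.6) ≈ -2.5197

-2.5197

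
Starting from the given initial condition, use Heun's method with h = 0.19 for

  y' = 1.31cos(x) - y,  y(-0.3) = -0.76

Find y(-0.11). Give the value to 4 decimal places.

-0.4093

Heun: k1 = f(x_n, y_n); k2 = f(x_n + h, y_n + h·k1); y_{n+1} = y_n + (h/2)·(k1 + k2).
x=-0.300000, y=-0.760000:
  k1 = f(-0.300000, -0.760000) = 2.011491
  k2 = f(-0.110000, -0.377817) = 1.679899
  y ← -0.760000 + (0.19/2)·(2.011491 + 1.679899) = -0.409318
y(-0.11) ≈ -0.4093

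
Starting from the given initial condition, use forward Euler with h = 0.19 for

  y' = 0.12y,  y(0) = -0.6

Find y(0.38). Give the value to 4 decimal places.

Euler: y_{n+1} = y_n + h·f(x_n, y_n).
x=0.000000, y=-0.600000: f=-0.072000 → y ← -0.600000 + 0.19·(-0.072000) = -0.613680
x=0.190000, y=-0.613680: f=-0.073642 → y ← -0.613680 + 0.19·(-0.073642) = -0.627672
y(0.38) ≈ -0.6277

-0.6277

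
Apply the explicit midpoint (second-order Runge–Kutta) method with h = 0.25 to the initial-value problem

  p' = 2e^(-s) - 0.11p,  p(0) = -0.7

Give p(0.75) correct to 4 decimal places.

Midpoint: k1 = f(s_n, p_n); k2 = f(s_n + h/2, p_n + (h/2)·k1); p_{n+1} = p_n + h·k2.
s=0.000000, p=-0.700000:
  k1 = f(0.000000, -0.700000) = 2.077000
  k2 = f(0.125000, -0.440375) = 1.813435
  p ← -0.700000 + 0.25·1.813435 = -0.246641
s=0.250000, p=-0.246641:
  k1 = f(0.250000, -0.246641) = 1.584732
  k2 = f(0.375000, -0.048550) = 1.379919
  p ← -0.246641 + 0.25·1.379919 = 0.098339
s=0.500000, p=0.098339:
  k1 = f(0.500000, 0.098339) = 1.202244
  k2 = f(0.625000, 0.248619) = 1.043175
  p ← 0.098339 + 0.25·1.043175 = 0.359132
p(0.75) ≈ 0.3591

0.3591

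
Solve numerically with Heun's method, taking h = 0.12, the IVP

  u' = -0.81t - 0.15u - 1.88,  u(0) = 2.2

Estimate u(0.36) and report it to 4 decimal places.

Heun: k1 = f(t_n, u_n); k2 = f(t_n + h, u_n + h·k1); u_{n+1} = u_n + (h/2)·(k1 + k2).
t=0.000000, u=2.200000:
  k1 = f(0.000000, 2.200000) = -2.210000
  k2 = f(0.120000, 1.934800) = -2.267420
  u ← 2.200000 + (0.12/2)·(-2.210000 + (-2.267420)) = 1.931355
t=0.120000, u=1.931355:
  k1 = f(0.120000, 1.931355) = -2.266903
  k2 = f(0.240000, 1.659326) = -2.323299
  u ← 1.931355 + (0.12/2)·(-2.266903 + (-2.323299)) = 1.655943
t=0.240000, u=1.655943:
  k1 = f(0.240000, 1.655943) = -2.322791
  k2 = f(0.360000, 1.377208) = -2.378181
  u ← 1.655943 + (0.12/2)·(-2.322791 + (-2.378181)) = 1.373884
u(0.36) ≈ 1.3739

1.3739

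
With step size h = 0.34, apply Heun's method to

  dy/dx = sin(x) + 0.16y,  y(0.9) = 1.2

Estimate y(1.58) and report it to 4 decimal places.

1.9954

Heun: k1 = f(x_n, y_n); k2 = f(x_n + h, y_n + h·k1); y_{n+1} = y_n + (h/2)·(k1 + k2).
x=0.900000, y=1.200000:
  k1 = f(0.900000, 1.200000) = 0.975327
  k2 = f(1.240000, 1.531611) = 1.190842
  y ← 1.200000 + (0.34/2)·(0.975327 + 1.190842) = 1.568249
x=1.240000, y=1.568249:
  k1 = f(1.240000, 1.568249) = 1.196704
  k2 = f(1.580000, 1.975128) = 1.315978
  y ← 1.568249 + (0.34/2)·(1.196704 + 1.315978) = 1.995405
y(1.58) ≈ 1.9954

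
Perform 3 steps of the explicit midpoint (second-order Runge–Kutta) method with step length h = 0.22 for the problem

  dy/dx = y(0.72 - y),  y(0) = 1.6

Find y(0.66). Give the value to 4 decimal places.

1.1067

Midpoint: k1 = f(x_n, y_n); k2 = f(x_n + h/2, y_n + (h/2)·k1); y_{n+1} = y_n + h·k2.
x=0.000000, y=1.600000:
  k1 = f(0.000000, 1.600000) = -1.408000
  k2 = f(0.110000, 1.445120) = -1.047885
  y ← 1.600000 + 0.22·(-1.047885) = 1.369465
x=0.220000, y=1.369465:
  k1 = f(0.220000, 1.369465) = -0.889420
  k2 = f(0.330000, 1.271629) = -0.701467
  y ← 1.369465 + 0.22·(-0.701467) = 1.215142
x=0.440000, y=1.215142:
  k1 = f(0.440000, 1.215142) = -0.601668
  k2 = f(0.550000, 1.148959) = -0.492856
  y ← 1.215142 + 0.22·(-0.492856) = 1.106714
y(0.66) ≈ 1.1067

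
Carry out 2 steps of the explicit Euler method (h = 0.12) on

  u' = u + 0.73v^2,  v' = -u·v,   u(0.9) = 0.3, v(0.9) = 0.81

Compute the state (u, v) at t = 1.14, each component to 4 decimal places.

Euler on (u,v): u_{n+1} = u_n + h·u', v_{n+1} = v_n + h·v'.
0.900000: (0.300000, 0.810000); f=(0.778953, -0.243000) → (0.393474, 0.780840)
1.020000: (0.393474, 0.780840); f=(0.838563, -0.307241) → (0.494102, 0.743971)
(u(1.14), v(1.14)) ≈ (0.4941, 0.7440)

0.4941, 0.7440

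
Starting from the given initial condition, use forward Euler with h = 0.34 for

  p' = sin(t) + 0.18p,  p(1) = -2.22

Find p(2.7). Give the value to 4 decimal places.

-1.2842

Euler: p_{n+1} = p_n + h·f(t_n, p_n).
t=1.000000, p=-2.220000: f=0.441871 → p ← -2.220000 + 0.34·0.441871 = -2.069764
t=1.340000, p=-2.069764: f=0.600927 → p ← -2.069764 + 0.34·0.600927 = -1.865449
t=1.680000, p=-1.865449: f=0.658262 → p ← -1.865449 + 0.34·0.658262 = -1.641639
t=2.020000, p=-1.641639: f=0.605298 → p ← -1.641639 + 0.34·0.605298 = -1.435838
t=2.360000, p=-1.435838: f=0.445960 → p ← -1.435838 + 0.34·0.445960 = -1.284212
p(2.7) ≈ -1.2842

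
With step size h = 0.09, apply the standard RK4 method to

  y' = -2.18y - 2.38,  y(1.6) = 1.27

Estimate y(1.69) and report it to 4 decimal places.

0.8493

RK4: k1 = f(x_n, y_n); k2 = f(x_n + h/2, y_n + (h/2)·k1); k3 = f(x_n + h/2, y_n + (h/2)·k2); k4 = f(x_n + h, y_n + h·k3); y_{n+1} = y_n + (h/6)·(k1 + 2k2 + 2k3 + k4).
x=1.600000, y=1.270000:
  k1 = f(1.600000, 1.270000) = -5.148600
  k2 = f(1.645000, 1.038313) = -4.643522
  k3 = f(1.645000, 1.061041) = -4.693070
  k4 = f(1.690000, 0.847624) = -4.227820
  y ← 1.270000 + (0.09/6)·(k1 + 2k2 + 2k3 + k4) = 0.849256
y(1.69) ≈ 0.8493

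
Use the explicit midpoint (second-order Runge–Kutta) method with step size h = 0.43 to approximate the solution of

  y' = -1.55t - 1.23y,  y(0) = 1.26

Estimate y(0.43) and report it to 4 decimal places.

0.6265

Midpoint: k1 = f(t_n, y_n); k2 = f(t_n + h/2, y_n + (h/2)·k1); y_{n+1} = y_n + h·k2.
t=0.000000, y=1.260000:
  k1 = f(0.000000, 1.260000) = -1.549800
  k2 = f(0.215000, 0.926793) = -1.473205
  y ← 1.260000 + 0.43·(-1.473205) = 0.626522
y(0.43) ≈ 0.6265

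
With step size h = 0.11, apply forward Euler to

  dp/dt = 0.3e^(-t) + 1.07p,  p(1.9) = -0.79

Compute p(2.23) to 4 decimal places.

Euler: p_{n+1} = p_n + h·f(t_n, p_n).
t=1.900000, p=-0.790000: f=-0.800429 → p ← -0.790000 + 0.11·(-0.800429) = -0.878047
t=2.010000, p=-0.878047: f=-0.899314 → p ← -0.878047 + 0.11·(-0.899314) = -0.976972
t=2.120000, p=-0.976972: f=-1.009350 → p ← -0.976972 + 0.11·(-1.009350) = -1.088000
p(2.23) ≈ -1.0880

-1.0880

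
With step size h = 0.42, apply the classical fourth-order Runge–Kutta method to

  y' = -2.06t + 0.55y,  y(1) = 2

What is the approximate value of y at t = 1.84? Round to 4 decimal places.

RK4: k1 = f(t_n, y_n); k2 = f(t_n + h/2, y_n + (h/2)·k1); k3 = f(t_n + h/2, y_n + (h/2)·k2); k4 = f(t_n + h, y_n + h·k3); y_{n+1} = y_n + (h/6)·(k1 + 2k2 + 2k3 + k4).
t=1.000000, y=2.000000:
  k1 = f(1.000000, 2.000000) = -0.960000
  k2 = f(1.210000, 1.798400) = -1.503480
  k3 = f(1.210000, 1.684269) = -1.566252
  k4 = f(1.420000, 1.342174) = -2.187004
  y ← 2.000000 + (0.42/6)·(k1 + 2k2 + 2k3 + k4) = 1.349947
t=1.420000, y=1.349947:
  k1 = f(1.420000, 1.349947) = -2.182729
  k2 = f(1.630000, 0.891574) = -2.867434
  k3 = f(1.630000, 0.747786) = -2.946518
  k4 = f(1.840000, 0.112410) = -3.728575
  y ← 1.349947 + (0.42/6)·(k1 + 2k2 + 2k3 + k4) = 0.122203
y(1.84) ≈ 0.1222

0.1222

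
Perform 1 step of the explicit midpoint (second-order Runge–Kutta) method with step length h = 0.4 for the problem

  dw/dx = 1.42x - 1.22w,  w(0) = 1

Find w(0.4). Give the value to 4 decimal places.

Midpoint: k1 = f(x_n, w_n); k2 = f(x_n + h/2, w_n + (h/2)·k1); w_{n+1} = w_n + h·k2.
x=0.000000, w=1.000000:
  k1 = f(0.000000, 1.000000) = -1.220000
  k2 = f(0.200000, 0.756000) = -0.638320
  w ← 1.000000 + 0.4·(-0.638320) = 0.744672
w(0.4) ≈ 0.7447

0.7447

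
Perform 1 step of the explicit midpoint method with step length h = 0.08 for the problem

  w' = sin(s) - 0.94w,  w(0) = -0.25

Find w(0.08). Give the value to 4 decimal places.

Midpoint: k1 = f(s_n, w_n); k2 = f(s_n + h/2, w_n + (h/2)·k1); w_{n+1} = w_n + h·k2.
s=0.000000, w=-0.250000:
  k1 = f(0.000000, -0.250000) = 0.235000
  k2 = f(0.040000, -0.240600) = 0.266153
  w ← -0.250000 + 0.08·0.266153 = -0.228708
w(0.08) ≈ -0.2287

-0.2287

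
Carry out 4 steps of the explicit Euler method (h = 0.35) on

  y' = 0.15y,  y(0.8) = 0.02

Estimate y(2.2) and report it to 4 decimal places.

0.0245

Euler: y_{n+1} = y_n + h·f(t_n, y_n).
t=0.800000, y=0.020000: f=0.003000 → y ← 0.020000 + 0.35·0.003000 = 0.021050
t=1.150000, y=0.021050: f=0.003157 → y ← 0.021050 + 0.35·0.003157 = 0.022155
t=1.500000, y=0.022155: f=0.003323 → y ← 0.022155 + 0.35·0.003323 = 0.023318
t=1.850000, y=0.023318: f=0.003498 → y ← 0.023318 + 0.35·0.003498 = 0.024542
y(2.2) ≈ 0.0245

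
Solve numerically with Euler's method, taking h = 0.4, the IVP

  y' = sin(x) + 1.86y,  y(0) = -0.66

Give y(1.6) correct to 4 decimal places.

Euler: y_{n+1} = y_n + h·f(x_n, y_n).
x=0.000000, y=-0.660000: f=-1.227600 → y ← -0.660000 + 0.4·(-1.227600) = -1.151040
x=0.400000, y=-1.151040: f=-1.751516 → y ← -1.151040 + 0.4·(-1.751516) = -1.851646
x=0.800000, y=-1.851646: f=-2.726706 → y ← -1.851646 + 0.4·(-2.726706) = -2.942329
x=1.200000, y=-2.942329: f=-4.540693 → y ← -2.942329 + 0.4·(-4.540693) = -4.758606
y(1.6) ≈ -4.7586

-4.7586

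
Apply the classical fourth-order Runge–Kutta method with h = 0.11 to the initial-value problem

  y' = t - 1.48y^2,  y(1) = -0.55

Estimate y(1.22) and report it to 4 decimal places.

RK4: k1 = f(t_n, y_n); k2 = f(t_n + h/2, y_n + (h/2)·k1); k3 = f(t_n + h/2, y_n + (h/2)·k2); k4 = f(t_n + h, y_n + h·k3); y_{n+1} = y_n + (h/6)·(k1 + 2k2 + 2k3 + k4).
t=1.000000, y=-0.550000:
  k1 = f(1.000000, -0.550000) = 0.552300
  k2 = f(1.055000, -0.519624) = 0.655387
  k3 = f(1.055000, -0.513954) = 0.664060
  k4 = f(1.110000, -0.476953) = 0.773323
  y ← -0.550000 + (0.11/6)·(k1 + 2k2 + 2k3 + k4) = -0.477317
t=1.110000, y=-0.477317:
  k1 = f(1.110000, -0.477317) = 0.772809
  k2 = f(1.165000, -0.434813) = 0.885188
  k3 = f(1.165000, -0.428632) = 0.893087
  k4 = f(1.220000, -0.379078) = 1.007324
  y ← -0.477317 + (0.11/6)·(k1 + 2k2 + 2k3 + k4) = -0.379478
y(1.22) ≈ -0.3795

-0.3795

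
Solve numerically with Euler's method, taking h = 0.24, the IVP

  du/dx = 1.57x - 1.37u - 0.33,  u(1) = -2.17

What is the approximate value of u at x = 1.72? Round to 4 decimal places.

0.2168

Euler: u_{n+1} = u_n + h·f(x_n, u_n).
x=1.000000, u=-2.170000: f=4.212900 → u ← -2.170000 + 0.24·4.212900 = -1.158904
x=1.240000, u=-1.158904: f=3.204498 → u ← -1.158904 + 0.24·3.204498 = -0.389824
x=1.480000, u=-0.389824: f=2.527659 → u ← -0.389824 + 0.24·2.527659 = 0.216814
u(1.72) ≈ 0.2168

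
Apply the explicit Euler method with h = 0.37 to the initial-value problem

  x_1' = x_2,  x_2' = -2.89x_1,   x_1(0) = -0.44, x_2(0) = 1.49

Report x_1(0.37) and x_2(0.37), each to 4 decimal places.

Euler on (x_1,x_2): x_1_{n+1} = x_1_n + h·x_1', x_2_{n+1} = x_2_n + h·x_2'.
0.000000: (-0.440000, 1.490000); f=(1.490000, 1.271600) → (0.111300, 1.960492)
(x_1(0.37), x_2(0.37)) ≈ (0.1113, 1.9605)

0.1113, 1.9605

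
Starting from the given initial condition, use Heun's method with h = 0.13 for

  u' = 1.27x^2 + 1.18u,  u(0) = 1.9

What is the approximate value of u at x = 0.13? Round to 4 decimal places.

2.2152

Heun: k1 = f(x_n, u_n); k2 = f(x_n + h, u_n + h·k1); u_{n+1} = u_n + (h/2)·(k1 + k2).
x=0.000000, u=1.900000:
  k1 = f(0.000000, 1.900000) = 2.242000
  k2 = f(0.130000, 2.191460) = 2.607386
  u ← 1.900000 + (0.13/2)·(2.242000 + 2.607386) = 2.215210
u(0.13) ≈ 2.2152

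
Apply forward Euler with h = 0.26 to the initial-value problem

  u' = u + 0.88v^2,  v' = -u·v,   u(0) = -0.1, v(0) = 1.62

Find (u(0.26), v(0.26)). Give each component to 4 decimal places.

Euler on (u,v): u_{n+1} = u_n + h·u', v_{n+1} = v_n + h·v'.
0.000000: (-0.100000, 1.620000); f=(2.209472, 0.162000) → (0.474463, 1.662120)
(u(0.26), v(0.26)) ≈ (0.4745, 1.6621)

0.4745, 1.6621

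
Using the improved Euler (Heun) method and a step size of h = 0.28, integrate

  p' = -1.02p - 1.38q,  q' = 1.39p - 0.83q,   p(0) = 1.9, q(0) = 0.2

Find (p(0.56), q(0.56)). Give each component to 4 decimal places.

Heun on (p,q): k1 = f(s_n, state_n); k2 = f(s_n + h, state_n + h·k1); state_{n+1} = state_n + (h/2)·(k1 + k2).
0.000000: (1.900000, 0.200000)
  k1 = (-2.214000, 2.475000)
  predictor → (1.280080, 0.893000)
  k2 = (-2.538022, 1.038121)
  → (1.234717, 0.691837)
0.280000: (1.234717, 0.691837)
  k1 = (-2.214146, 1.142032)
  predictor → (0.614756, 1.011606)
  k2 = (-2.023067, 0.014878)
  → (0.641507, 0.853804)
(p(0.56), q(0.56)) ≈ (0.6415, 0.8538)

0.6415, 0.8538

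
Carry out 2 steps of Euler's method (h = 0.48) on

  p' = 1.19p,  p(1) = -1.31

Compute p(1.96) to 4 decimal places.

Euler: p_{n+1} = p_n + h·f(x_n, p_n).
x=1.000000, p=-1.310000: f=-1.558900 → p ← -1.310000 + 0.48·(-1.558900) = -2.058272
x=1.480000, p=-2.058272: f=-2.449344 → p ← -2.058272 + 0.48·(-2.449344) = -3.233957
p(1.96) ≈ -3.2340

-3.2340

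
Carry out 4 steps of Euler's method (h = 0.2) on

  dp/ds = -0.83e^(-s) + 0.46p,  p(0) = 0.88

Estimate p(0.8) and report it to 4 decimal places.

Euler: p_{n+1} = p_n + h·f(s_n, p_n).
s=0.000000, p=0.880000: f=-0.425200 → p ← 0.880000 + 0.2·(-0.425200) = 0.794960
s=0.200000, p=0.794960: f=-0.313865 → p ← 0.794960 + 0.2·(-0.313865) = 0.732187
s=0.400000, p=0.732187: f=-0.219560 → p ← 0.732187 + 0.2·(-0.219560) = 0.688275
s=0.600000, p=0.688275: f=-0.138907 → p ← 0.688275 + 0.2·(-0.138907) = 0.660494
p(0.8) ≈ 0.6605

0.6605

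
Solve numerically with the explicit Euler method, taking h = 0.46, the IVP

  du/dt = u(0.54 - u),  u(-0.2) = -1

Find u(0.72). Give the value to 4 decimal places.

Euler: u_{n+1} = u_n + h·f(t_n, u_n).
t=-0.200000, u=-1.000000: f=-1.540000 → u ← -1.000000 + 0.46·(-1.540000) = -1.708400
t=0.260000, u=-1.708400: f=-3.841167 → u ← -1.708400 + 0.46·(-3.841167) = -3.475337
u(0.72) ≈ -3.4753

-3.4753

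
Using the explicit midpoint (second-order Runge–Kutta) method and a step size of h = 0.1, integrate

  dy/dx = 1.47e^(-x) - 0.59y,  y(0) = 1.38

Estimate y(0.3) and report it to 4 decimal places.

1.5032

Midpoint: k1 = f(x_n, y_n); k2 = f(x_n + h/2, y_n + (h/2)·k1); y_{n+1} = y_n + h·k2.
x=0.000000, y=1.380000:
  k1 = f(0.000000, 1.380000) = 0.655800
  k2 = f(0.050000, 1.412790) = 0.564761
  y ← 1.380000 + 0.1·0.564761 = 1.436476
x=0.100000, y=1.436476:
  k1 = f(0.100000, 1.436476) = 0.482590
  k2 = f(0.150000, 1.460606) = 0.403483
  y ← 1.436476 + 0.1·0.403483 = 1.476824
x=0.200000, y=1.476824:
  k1 = f(0.200000, 1.476824) = 0.332208
  k2 = f(0.250000, 1.493435) = 0.263711
  y ← 1.476824 + 0.1·0.263711 = 1.503196
y(0.3) ≈ 1.5032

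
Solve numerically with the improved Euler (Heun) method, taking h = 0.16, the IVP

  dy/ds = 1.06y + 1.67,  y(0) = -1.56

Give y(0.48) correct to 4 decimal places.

-1.5498

Heun: k1 = f(s_n, y_n); k2 = f(s_n + h, y_n + h·k1); y_{n+1} = y_n + (h/2)·(k1 + k2).
s=0.000000, y=-1.560000:
  k1 = f(0.000000, -1.560000) = 0.016400
  k2 = f(0.160000, -1.557376) = 0.019181
  y ← -1.560000 + (0.16/2)·(0.016400 + 0.019181) = -1.557153
s=0.160000, y=-1.557153:
  k1 = f(0.160000, -1.557153) = 0.019417
  k2 = f(0.320000, -1.554047) = 0.022710
  y ← -1.557153 + (0.16/2)·(0.019417 + 0.022710) = -1.553783
s=0.320000, y=-1.553783:
  k1 = f(0.320000, -1.553783) = 0.022990
  k2 = f(0.480000, -1.550105) = 0.026889
  y ← -1.553783 + (0.16/2)·(0.022990 + 0.026889) = -1.549793
y(0.48) ≈ -1.5498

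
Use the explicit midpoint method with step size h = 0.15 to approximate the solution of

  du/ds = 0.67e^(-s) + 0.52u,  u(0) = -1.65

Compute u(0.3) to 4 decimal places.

Midpoint: k1 = f(s_n, u_n); k2 = f(s_n + h/2, u_n + (h/2)·k1); u_{n+1} = u_n + h·k2.
s=0.000000, u=-1.650000:
  k1 = f(0.000000, -1.650000) = -0.188000
  k2 = f(0.075000, -1.664100) = -0.243744
  u ← -1.650000 + 0.15·(-0.243744) = -1.686562
s=0.150000, u=-1.686562:
  k1 = f(0.150000, -1.686562) = -0.300338
  k2 = f(0.225000, -1.709087) = -0.353719
  u ← -1.686562 + 0.15·(-0.353719) = -1.739619
u(0.3) ≈ -1.7396

-1.7396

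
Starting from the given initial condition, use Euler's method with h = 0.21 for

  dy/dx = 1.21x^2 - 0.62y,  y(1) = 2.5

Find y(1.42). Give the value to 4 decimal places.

2.4844

Euler: y_{n+1} = y_n + h·f(x_n, y_n).
x=1.000000, y=2.500000: f=-0.340000 → y ← 2.500000 + 0.21·(-0.340000) = 2.428600
x=1.210000, y=2.428600: f=0.265829 → y ← 2.428600 + 0.21·0.265829 = 2.484424
y(1.42) ≈ 2.4844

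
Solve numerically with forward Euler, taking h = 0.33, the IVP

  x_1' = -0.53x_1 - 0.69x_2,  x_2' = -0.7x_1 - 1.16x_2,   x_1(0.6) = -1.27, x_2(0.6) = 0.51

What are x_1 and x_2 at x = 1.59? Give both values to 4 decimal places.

Euler on (x_1,x_2): x_1_{n+1} = x_1_n + h·x_1', x_2_{n+1} = x_2_n + h·x_2'.
0.600000: (-1.270000, 0.510000); f=(0.321200, 0.297400) → (-1.164004, 0.608142)
0.930000: (-1.164004, 0.608142); f=(0.197304, 0.109358) → (-1.098894, 0.644230)
1.260000: (-1.098894, 0.644230); f=(0.137895, 0.021919) → (-1.053388, 0.651463)
(x_1(1.59), x_2(1.59)) ≈ (-1.0534, 0.6515)

-1.0534, 0.6515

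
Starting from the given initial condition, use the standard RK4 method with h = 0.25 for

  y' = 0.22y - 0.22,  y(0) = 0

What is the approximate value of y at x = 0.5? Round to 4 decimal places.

RK4: k1 = f(x_n, y_n); k2 = f(x_n + h/2, y_n + (h/2)·k1); k3 = f(x_n + h/2, y_n + (h/2)·k2); k4 = f(x_n + h, y_n + h·k3); y_{n+1} = y_n + (h/6)·(k1 + 2k2 + 2k3 + k4).
x=0.000000, y=0.000000:
  k1 = f(0.000000, 0.000000) = -0.220000
  k2 = f(0.125000, -0.027500) = -0.226050
  k3 = f(0.125000, -0.028256) = -0.226216
  k4 = f(0.250000, -0.056554) = -0.232442
  y ← 0.000000 + (0.25/6)·(k1 + 2k2 + 2k3 + k4) = -0.056541
x=0.250000, y=-0.056541:
  k1 = f(0.250000, -0.056541) = -0.232439
  k2 = f(0.375000, -0.085595) = -0.238831
  k3 = f(0.375000, -0.086394) = -0.239007
  k4 = f(0.500000, -0.116292) = -0.245584
  y ← -0.056541 + (0.25/6)·(k1 + 2k2 + 2k3 + k4) = -0.116278
y(0.5) ≈ -0.1163

-0.1163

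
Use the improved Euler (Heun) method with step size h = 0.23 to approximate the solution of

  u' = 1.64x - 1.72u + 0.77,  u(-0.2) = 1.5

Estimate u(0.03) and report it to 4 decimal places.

Heun: k1 = f(x_n, u_n); k2 = f(x_n + h, u_n + h·k1); u_{n+1} = u_n + (h/2)·(k1 + k2).
x=-0.200000, u=1.500000:
  k1 = f(-0.200000, 1.500000) = -2.138000
  k2 = f(0.030000, 1.008260) = -0.915007
  u ← 1.500000 + (0.23/2)·(-2.138000 + (-0.915007)) = 1.148904
u(0.03) ≈ 1.1489

1.1489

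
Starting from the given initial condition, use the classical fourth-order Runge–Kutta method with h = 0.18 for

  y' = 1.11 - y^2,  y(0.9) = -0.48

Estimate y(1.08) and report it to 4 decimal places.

RK4: k1 = f(s_n, y_n); k2 = f(s_n + h/2, y_n + (h/2)·k1); k3 = f(s_n + h/2, y_n + (h/2)·k2); k4 = f(s_n + h, y_n + h·k3); y_{n+1} = y_n + (h/6)·(k1 + 2k2 + 2k3 + k4).
s=0.900000, y=-0.480000:
  k1 = f(0.900000, -0.480000) = 0.879600
  k2 = f(0.990000, -0.400836) = 0.949331
  k3 = f(0.990000, -0.394560) = 0.954322
  k4 = f(1.080000, -0.308222) = 1.014999
  y ← -0.480000 + (0.18/6)·(k1 + 2k2 + 2k3 + k4) = -0.308943
y(1.08) ≈ -0.3089

-0.3089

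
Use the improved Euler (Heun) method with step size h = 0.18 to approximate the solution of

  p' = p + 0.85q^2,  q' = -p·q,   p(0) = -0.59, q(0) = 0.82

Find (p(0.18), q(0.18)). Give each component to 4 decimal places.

-0.5821, 0.9120

Heun on (p,q): k1 = f(x_n, state_n); k2 = f(x_n + h, state_n + h·k1); state_{n+1} = state_n + (h/2)·(k1 + k2).
0.000000: (-0.590000, 0.820000)
  k1 = (-0.018460, 0.483800)
  predictor → (-0.593323, 0.907084)
  k2 = (0.106058, 0.538194)
  → (-0.582116, 0.911979)
(p(0.18), q(0.18)) ≈ (-0.5821, 0.9120)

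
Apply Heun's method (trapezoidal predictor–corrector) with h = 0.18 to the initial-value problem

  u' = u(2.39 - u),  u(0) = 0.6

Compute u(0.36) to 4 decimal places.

1.0523

Heun: k1 = f(x_n, u_n); k2 = f(x_n + h, u_n + h·k1); u_{n+1} = u_n + (h/2)·(k1 + k2).
x=0.000000, u=0.600000:
  k1 = f(0.000000, 0.600000) = 1.074000
  k2 = f(0.180000, 0.793320) = 1.266678
  u ← 0.600000 + (0.18/2)·(1.074000 + 1.266678) = 0.810661
x=0.180000, u=0.810661:
  k1 = f(0.180000, 0.810661) = 1.280309
  k2 = f(0.360000, 1.041117) = 1.404345
  u ← 0.810661 + (0.18/2)·(1.280309 + 1.404345) = 1.052280
u(0.36) ≈ 1.0523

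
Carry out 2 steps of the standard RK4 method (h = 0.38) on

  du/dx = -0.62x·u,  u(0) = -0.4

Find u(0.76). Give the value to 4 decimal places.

-0.3344

RK4: k1 = f(x_n, u_n); k2 = f(x_n + h/2, u_n + (h/2)·k1); k3 = f(x_n + h/2, u_n + (h/2)·k2); k4 = f(x_n + h, u_n + h·k3); u_{n+1} = u_n + (h/6)·(k1 + 2k2 + 2k3 + k4).
x=0.000000, u=-0.400000:
  k1 = f(0.000000, -0.400000) = 0.000000
  k2 = f(0.190000, -0.400000) = 0.047120
  k3 = f(0.190000, -0.391047) = 0.046065
  k4 = f(0.380000, -0.382495) = 0.090116
  u ← -0.400000 + (0.38/6)·(k1 + 2k2 + 2k3 + k4) = -0.382489
x=0.380000, u=-0.382489:
  k1 = f(0.380000, -0.382489) = 0.090114
  k2 = f(0.570000, -0.365367) = 0.129121
  k3 = f(0.570000, -0.357956) = 0.126502
  k4 = f(0.760000, -0.334419) = 0.157578
  u ← -0.382489 + (0.38/6)·(k1 + 2k2 + 2k3 + k4) = -0.334423
u(0.76) ≈ -0.3344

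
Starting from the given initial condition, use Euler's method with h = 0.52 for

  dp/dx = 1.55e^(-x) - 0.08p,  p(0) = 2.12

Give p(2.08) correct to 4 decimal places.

Euler: p_{n+1} = p_n + h·f(x_n, p_n).
x=0.000000, p=2.120000: f=1.380400 → p ← 2.120000 + 0.52·1.380400 = 2.837808
x=0.520000, p=2.837808: f=0.694482 → p ← 2.837808 + 0.52·0.694482 = 3.198939
x=1.040000, p=3.198939: f=0.291940 → p ← 3.198939 + 0.52·0.291940 = 3.350747
x=1.560000, p=3.350747: f=0.057651 → p ← 3.350747 + 0.52·0.057651 = 3.380726
p(2.08) ≈ 3.3807

3.3807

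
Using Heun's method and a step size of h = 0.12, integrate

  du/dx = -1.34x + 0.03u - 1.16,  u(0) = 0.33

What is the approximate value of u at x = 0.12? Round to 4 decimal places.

0.1821

Heun: k1 = f(x_n, u_n); k2 = f(x_n + h, u_n + h·k1); u_{n+1} = u_n + (h/2)·(k1 + k2).
x=0.000000, u=0.330000:
  k1 = f(0.000000, 0.330000) = -1.150100
  k2 = f(0.120000, 0.191988) = -1.315040
  u ← 0.330000 + (0.12/2)·(-1.150100 + (-1.315040)) = 0.182092
u(0.12) ≈ 0.1821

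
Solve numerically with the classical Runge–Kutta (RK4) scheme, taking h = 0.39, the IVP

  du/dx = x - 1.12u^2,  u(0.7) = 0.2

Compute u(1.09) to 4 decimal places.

0.4947

RK4: k1 = f(x_n, u_n); k2 = f(x_n + h/2, u_n + (h/2)·k1); k3 = f(x_n + h/2, u_n + (h/2)·k2); k4 = f(x_n + h, u_n + h·k3); u_{n+1} = u_n + (h/6)·(k1 + 2k2 + 2k3 + k4).
x=0.700000, u=0.200000:
  k1 = f(0.700000, 0.200000) = 0.655200
  k2 = f(0.895000, 0.327764) = 0.774679
  k3 = f(0.895000, 0.351062) = 0.756966
  k4 = f(1.090000, 0.495217) = 0.815332
  u ← 0.200000 + (0.39/6)·(k1 + 2k2 + 2k3 + k4) = 0.494698
u(1.09) ≈ 0.4947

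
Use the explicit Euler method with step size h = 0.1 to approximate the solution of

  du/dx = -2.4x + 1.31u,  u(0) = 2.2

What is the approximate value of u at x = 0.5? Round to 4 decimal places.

3.7978

Euler: u_{n+1} = u_n + h·f(x_n, u_n).
x=0.000000, u=2.200000: f=2.882000 → u ← 2.200000 + 0.1·2.882000 = 2.488200
x=0.100000, u=2.488200: f=3.019542 → u ← 2.488200 + 0.1·3.019542 = 2.790154
x=0.200000, u=2.790154: f=3.175102 → u ← 2.790154 + 0.1·3.175102 = 3.107664
x=0.300000, u=3.107664: f=3.351040 → u ← 3.107664 + 0.1·3.351040 = 3.442768
x=0.400000, u=3.442768: f=3.550027 → u ← 3.442768 + 0.1·3.550027 = 3.797771
u(0.5) ≈ 3.7978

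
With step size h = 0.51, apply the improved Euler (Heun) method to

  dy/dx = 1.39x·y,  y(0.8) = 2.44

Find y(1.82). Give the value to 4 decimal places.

Heun: k1 = f(x_n, y_n); k2 = f(x_n + h, y_n + h·k1); y_{n+1} = y_n + (h/2)·(k1 + k2).
x=0.800000, y=2.440000:
  k1 = f(0.800000, 2.440000) = 2.713280
  k2 = f(1.310000, 3.823773) = 6.962708
  y ← 2.440000 + (0.51/2)·(2.713280 + 6.962708) = 4.907377
x=1.310000, y=4.907377:
  k1 = f(1.310000, 4.907377) = 8.935843
  k2 = f(1.820000, 9.464657) = 23.943688
  y ← 4.907377 + (0.51/2)·(8.935843 + 23.943688) = 13.291657
y(1.82) ≈ 13.2917

13.2917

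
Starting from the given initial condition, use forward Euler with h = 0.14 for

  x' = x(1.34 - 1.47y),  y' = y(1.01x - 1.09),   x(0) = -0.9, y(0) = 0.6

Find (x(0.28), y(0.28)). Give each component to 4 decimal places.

Euler on (x,y): x_{n+1} = x_n + h·x', y_{n+1} = y_n + h·y'.
0.000000: (-0.900000, 0.600000); f=(-0.412200, -1.199400) → (-0.957708, 0.432084)
0.140000: (-0.957708, 0.432084); f=(-0.675028, -0.888920) → (-1.052212, 0.307635)
(x(0.28), y(0.28)) ≈ (-1.0522, 0.3076)

-1.0522, 0.3076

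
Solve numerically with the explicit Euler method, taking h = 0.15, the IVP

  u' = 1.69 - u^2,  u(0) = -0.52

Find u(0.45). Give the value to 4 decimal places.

Euler: u_{n+1} = u_n + h·f(x_n, u_n).
x=0.000000, u=-0.520000: f=1.419600 → u ← -0.520000 + 0.15·1.419600 = -0.307060
x=0.150000, u=-0.307060: f=1.595714 → u ← -0.307060 + 0.15·1.595714 = -0.067703
x=0.300000, u=-0.067703: f=1.685416 → u ← -0.067703 + 0.15·1.685416 = 0.185110
u(0.45) ≈ 0.1851

0.1851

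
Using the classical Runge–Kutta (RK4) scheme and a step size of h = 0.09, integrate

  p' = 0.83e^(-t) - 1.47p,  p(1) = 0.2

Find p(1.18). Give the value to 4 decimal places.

0.1975

RK4: k1 = f(t_n, p_n); k2 = f(t_n + h/2, p_n + (h/2)·k1); k3 = f(t_n + h/2, p_n + (h/2)·k2); k4 = f(t_n + h, p_n + h·k3); p_{n+1} = p_n + (h/6)·(k1 + 2k2 + 2k3 + k4).
t=1.000000, p=0.200000:
  k1 = f(1.000000, 0.200000) = 0.011340
  k2 = f(1.045000, 0.200510) = -0.002846
  k3 = f(1.045000, 0.199872) = -0.001908
  k4 = f(1.090000, 0.199828) = -0.014688
  p ← 0.200000 + (0.09/6)·(k1 + 2k2 + 2k3 + k4) = 0.199807
t=1.090000, p=0.199807:
  k1 = f(1.090000, 0.199807) = -0.014657
  k2 = f(1.135000, 0.199148) = -0.025967
  k3 = f(1.135000, 0.198639) = -0.025218
  k4 = f(1.180000, 0.197538) = -0.035339
  p ← 0.199807 + (0.09/6)·(k1 + 2k2 + 2k3 + k4) = 0.197522
p(1.18) ≈ 0.1975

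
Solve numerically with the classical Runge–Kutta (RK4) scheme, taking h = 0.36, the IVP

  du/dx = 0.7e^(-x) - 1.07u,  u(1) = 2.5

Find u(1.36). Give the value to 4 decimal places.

1.7648

RK4: k1 = f(x_n, u_n); k2 = f(x_n + h/2, u_n + (h/2)·k1); k3 = f(x_n + h/2, u_n + (h/2)·k2); k4 = f(x_n + h, u_n + h·k3); u_{n+1} = u_n + (h/6)·(k1 + 2k2 + 2k3 + k4).
x=1.000000, u=2.500000:
  k1 = f(1.000000, 2.500000) = -2.417484
  k2 = f(1.180000, 2.064853) = -1.994297
  k3 = f(1.180000, 2.141026) = -2.075803
  k4 = f(1.360000, 1.752711) = -1.695738
  u ← 2.500000 + (0.36/6)·(k1 + 2k2 + 2k3 + k4) = 1.764795
u(1.36) ≈ 1.7648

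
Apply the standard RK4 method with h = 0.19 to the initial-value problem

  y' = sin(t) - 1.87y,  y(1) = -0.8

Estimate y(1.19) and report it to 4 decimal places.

-0.4185

RK4: k1 = f(t_n, y_n); k2 = f(t_n + h/2, y_n + (h/2)·k1); k3 = f(t_n + h/2, y_n + (h/2)·k2); k4 = f(t_n + h, y_n + h·k3); y_{n+1} = y_n + (h/6)·(k1 + 2k2 + 2k3 + k4).
t=1.000000, y=-0.800000:
  k1 = f(1.000000, -0.800000) = 2.337471
  k2 = f(1.095000, -0.577940) = 1.969677
  k3 = f(1.095000, -0.612881) = 2.035015
  k4 = f(1.190000, -0.413347) = 1.701328
  y ← -0.800000 + (0.19/6)·(k1 + 2k2 + 2k3 + k4) = -0.418474
y(1.19) ≈ -0.4185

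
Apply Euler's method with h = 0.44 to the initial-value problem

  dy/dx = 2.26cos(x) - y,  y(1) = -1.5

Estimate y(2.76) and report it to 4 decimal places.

-0.8592

Euler: y_{n+1} = y_n + h·f(x_n, y_n).
x=1.000000, y=-1.500000: f=2.721083 → y ← -1.500000 + 0.44·2.721083 = -0.302723
x=1.440000, y=-0.302723: f=0.597481 → y ← -0.302723 + 0.44·0.597481 = -0.039832
x=1.880000, y=-0.039832: f=-0.647887 → y ← -0.039832 + 0.44·(-0.647887) = -0.324902
x=2.320000, y=-0.324902: f=-1.214284 → y ← -0.324902 + 0.44·(-1.214284) = -0.859187
y(2.76) ≈ -0.8592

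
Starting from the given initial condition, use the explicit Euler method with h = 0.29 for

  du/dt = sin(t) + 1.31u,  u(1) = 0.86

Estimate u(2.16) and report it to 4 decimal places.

4.9671

Euler: u_{n+1} = u_n + h·f(t_n, u_n).
t=1.000000, u=0.860000: f=1.968071 → u ← 0.860000 + 0.29·1.968071 = 1.430741
t=1.290000, u=1.430741: f=2.835105 → u ← 1.430741 + 0.29·2.835105 = 2.252921
t=1.580000, u=2.252921: f=3.951284 → u ← 2.252921 + 0.29·3.951284 = 3.398794
t=1.870000, u=3.398794: f=5.407991 → u ← 3.398794 + 0.29·5.407991 = 4.967111
u(2.16) ≈ 4.9671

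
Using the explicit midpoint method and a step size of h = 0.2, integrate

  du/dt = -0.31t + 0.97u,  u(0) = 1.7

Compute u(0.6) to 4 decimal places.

2.9662

Midpoint: k1 = f(t_n, u_n); k2 = f(t_n + h/2, u_n + (h/2)·k1); u_{n+1} = u_n + h·k2.
t=0.000000, u=1.700000:
  k1 = f(0.000000, 1.700000) = 1.649000
  k2 = f(0.100000, 1.864900) = 1.777953
  u ← 1.700000 + 0.2·1.777953 = 2.055591
t=0.200000, u=2.055591:
  k1 = f(0.200000, 2.055591) = 1.931923
  k2 = f(0.300000, 2.248783) = 2.088319
  u ← 2.055591 + 0.2·2.088319 = 2.473254
t=0.400000, u=2.473254:
  k1 = f(0.400000, 2.473254) = 2.275057
  k2 = f(0.500000, 2.700760) = 2.464737
  u ← 2.473254 + 0.2·2.464737 = 2.966202
u(0.6) ≈ 2.9662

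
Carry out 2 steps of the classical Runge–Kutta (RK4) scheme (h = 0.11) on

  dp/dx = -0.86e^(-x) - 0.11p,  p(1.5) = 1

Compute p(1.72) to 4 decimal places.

RK4: k1 = f(x_n, p_n); k2 = f(x_n + h/2, p_n + (h/2)·k1); k3 = f(x_n + h/2, p_n + (h/2)·k2); k4 = f(x_n + h, p_n + h·k3); p_{n+1} = p_n + (h/6)·(k1 + 2k2 + 2k3 + k4).
x=1.500000, p=1.000000:
  k1 = f(1.500000, 1.000000) = -0.301892
  k2 = f(1.555000, 0.983396) = -0.289796
  k3 = f(1.555000, 0.984061) = -0.289870
  k4 = f(1.610000, 0.968114) = -0.278396
  p ← 1.000000 + (0.11/6)·(k1 + 2k2 + 2k3 + k4) = 0.968107
x=1.610000, p=0.968107:
  k1 = f(1.610000, 0.968107) = -0.278395
  k2 = f(1.665000, 0.952795) = -0.267511
  k3 = f(1.665000, 0.953394) = -0.267577
  k4 = f(1.720000, 0.938673) = -0.257251
  p ← 0.968107 + (0.11/6)·(k1 + 2k2 + 2k3 + k4) = 0.938667
p(1.72) ≈ 0.9387

0.9387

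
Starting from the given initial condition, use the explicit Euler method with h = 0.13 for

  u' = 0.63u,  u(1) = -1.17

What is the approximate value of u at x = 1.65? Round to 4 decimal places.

Euler: u_{n+1} = u_n + h·f(x_n, u_n).
x=1.000000, u=-1.170000: f=-0.737100 → u ← -1.170000 + 0.13·(-0.737100) = -1.265823
x=1.130000, u=-1.265823: f=-0.797468 → u ← -1.265823 + 0.13·(-0.797468) = -1.369494
x=1.260000, u=-1.369494: f=-0.862781 → u ← -1.369494 + 0.13·(-0.862781) = -1.481655
x=1.390000, u=-1.481655: f=-0.933443 → u ← -1.481655 + 0.13·(-0.933443) = -1.603003
x=1.520000, u=-1.603003: f=-1.009892 → u ← -1.603003 + 0.13·(-1.009892) = -1.734289
u(1.65) ≈ -1.7343

-1.7343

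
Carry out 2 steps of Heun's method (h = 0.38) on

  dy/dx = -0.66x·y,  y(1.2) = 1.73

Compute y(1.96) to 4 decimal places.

Heun: k1 = f(x_n, y_n); k2 = f(x_n + h, y_n + h·k1); y_{n+1} = y_n + (h/2)·(k1 + k2).
x=1.200000, y=1.730000:
  k1 = f(1.200000, 1.730000) = -1.370160
  k2 = f(1.580000, 1.209339) = -1.261099
  y ← 1.730000 + (0.38/2)·(-1.370160 + (-1.261099)) = 1.230061
x=1.580000, y=1.230061:
  k1 = f(1.580000, 1.230061) = -1.282707
  k2 = f(1.960000, 0.742632) = -0.960669
  y ← 1.230061 + (0.38/2)·(-1.282707 + (-0.960669)) = 0.803819
y(1.96) ≈ 0.8038

0.8038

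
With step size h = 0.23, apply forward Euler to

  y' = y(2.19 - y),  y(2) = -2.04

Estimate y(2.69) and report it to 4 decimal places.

Euler: y_{n+1} = y_n + h·f(t_n, y_n).
t=2.000000, y=-2.040000: f=-8.629200 → y ← -2.040000 + 0.23·(-8.629200) = -4.024716
t=2.230000, y=-4.024716: f=-25.012467 → y ← -4.024716 + 0.23·(-25.012467) = -9.777583
t=2.460000, y=-9.777583: f=-117.014045 → y ← -9.777583 + 0.23·(-117.014045) = -36.690814
y(2.69) ≈ -36.6908

-36.6908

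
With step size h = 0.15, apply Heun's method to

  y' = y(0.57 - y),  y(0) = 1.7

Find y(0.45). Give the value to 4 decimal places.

1.1790

Heun: k1 = f(s_n, y_n); k2 = f(s_n + h, y_n + h·k1); y_{n+1} = y_n + (h/2)·(k1 + k2).
s=0.000000, y=1.700000:
  k1 = f(0.000000, 1.700000) = -1.921000
  k2 = f(0.150000, 1.411850) = -1.188566
  y ← 1.700000 + (0.15/2)·(-1.921000 + (-1.188566)) = 1.466783
s=0.150000, y=1.466783:
  k1 = f(0.150000, 1.466783) = -1.315385
  k2 = f(0.300000, 1.269475) = -0.887966
  y ← 1.466783 + (0.15/2)·(-1.315385 + (-0.887966)) = 1.301531
s=0.300000, y=1.301531:
  k1 = f(0.300000, 1.301531) = -0.952111
  k2 = f(0.450000, 1.158715) = -0.682152
  y ← 1.301531 + (0.15/2)·(-0.952111 + (-0.682152)) = 1.178962
y(0.45) ≈ 1.1790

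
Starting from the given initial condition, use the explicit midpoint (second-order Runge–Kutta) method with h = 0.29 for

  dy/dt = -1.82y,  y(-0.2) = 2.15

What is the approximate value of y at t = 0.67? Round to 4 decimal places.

0.4916

Midpoint: k1 = f(t_n, y_n); k2 = f(t_n + h/2, y_n + (h/2)·k1); y_{n+1} = y_n + h·k2.
t=-0.200000, y=2.150000:
  k1 = f(-0.200000, 2.150000) = -3.913000
  k2 = f(-0.055000, 1.582615) = -2.880359
  y ← 2.150000 + 0.29·(-2.880359) = 1.314696
t=0.090000, y=1.314696:
  k1 = f(0.090000, 1.314696) = -2.392746
  k2 = f(0.235000, 0.967748) = -1.761301
  y ← 1.314696 + 0.29·(-1.761301) = 0.803919
t=0.380000, y=0.803919:
  k1 = f(0.380000, 0.803919) = -1.463132
  k2 = f(0.525000, 0.591765) = -1.077011
  y ← 0.803919 + 0.29·(-1.077011) = 0.491585
y(0.67) ≈ 0.4916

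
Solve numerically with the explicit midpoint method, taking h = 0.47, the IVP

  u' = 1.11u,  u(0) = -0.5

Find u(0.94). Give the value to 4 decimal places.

-1.3741

Midpoint: k1 = f(t_n, u_n); k2 = f(t_n + h/2, u_n + (h/2)·k1); u_{n+1} = u_n + h·k2.
t=0.000000, u=-0.500000:
  k1 = f(0.000000, -0.500000) = -0.555000
  k2 = f(0.235000, -0.630425) = -0.699772
  u ← -0.500000 + 0.47·(-0.699772) = -0.828893
t=0.470000, u=-0.828893:
  k1 = f(0.470000, -0.828893) = -0.920071
  k2 = f(0.705000, -1.045109) = -1.160071
  u ← -0.828893 + 0.47·(-1.160071) = -1.374126
u(0.94) ≈ -1.3741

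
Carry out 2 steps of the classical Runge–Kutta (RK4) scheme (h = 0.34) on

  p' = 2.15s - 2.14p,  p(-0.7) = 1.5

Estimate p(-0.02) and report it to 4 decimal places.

0.1380

RK4: k1 = f(s_n, p_n); k2 = f(s_n + h/2, p_n + (h/2)·k1); k3 = f(s_n + h/2, p_n + (h/2)·k2); k4 = f(s_n + h, p_n + h·k3); p_{n+1} = p_n + (h/6)·(k1 + 2k2 + 2k3 + k4).
s=-0.700000, p=1.500000:
  k1 = f(-0.700000, 1.500000) = -4.715000
  k2 = f(-0.530000, 0.698450) = -2.634183
  k3 = f(-0.530000, 1.052189) = -3.391184
  k4 = f(-0.360000, 0.346997) = -1.516574
  p ← 1.500000 + (0.34/6)·(k1 + 2k2 + 2k3 + k4) = 0.464003
s=-0.360000, p=0.464003:
  k1 = f(-0.360000, 0.464003) = -1.766965
  k2 = f(-0.190000, 0.163618) = -0.758643
  k3 = f(-0.190000, 0.335033) = -1.125471
  k4 = f(-0.020000, 0.081342) = -0.217073
  p ← 0.464003 + (0.34/6)·(k1 + 2k2 + 2k3 + k4) = 0.138041
p(-0.02) ≈ 0.1380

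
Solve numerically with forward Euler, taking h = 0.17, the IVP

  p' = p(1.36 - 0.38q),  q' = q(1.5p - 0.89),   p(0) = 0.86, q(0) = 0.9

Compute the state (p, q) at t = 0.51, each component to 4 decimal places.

Euler on (p,q): p_{n+1} = p_n + h·p', q_{n+1} = q_n + h·q'.
0.000000: (0.860000, 0.900000); f=(0.875480, 0.360000) → (1.008832, 0.961200)
0.170000: (1.008832, 0.961200); f=(1.003529, 0.599065) → (1.179432, 1.063041)
0.340000: (1.179432, 1.063041); f=(1.127589, 0.934570) → (1.371122, 1.221918)
(p(0.51), q(0.51)) ≈ (1.3711, 1.2219)

1.3711, 1.2219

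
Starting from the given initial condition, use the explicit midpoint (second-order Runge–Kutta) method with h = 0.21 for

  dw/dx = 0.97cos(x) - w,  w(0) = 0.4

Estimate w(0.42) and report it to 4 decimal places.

Midpoint: k1 = f(x_n, w_n); k2 = f(x_n + h/2, w_n + (h/2)·k1); w_{n+1} = w_n + h·k2.
x=0.000000, w=0.400000:
  k1 = f(0.000000, 0.400000) = 0.570000
  k2 = f(0.105000, 0.459850) = 0.504808
  w ← 0.400000 + 0.21·0.504808 = 0.506010
x=0.210000, w=0.506010:
  k1 = f(0.210000, 0.506010) = 0.442680
  k2 = f(0.315000, 0.552491) = 0.369781
  w ← 0.506010 + 0.21·0.369781 = 0.583664
w(0.42) ≈ 0.5837

0.5837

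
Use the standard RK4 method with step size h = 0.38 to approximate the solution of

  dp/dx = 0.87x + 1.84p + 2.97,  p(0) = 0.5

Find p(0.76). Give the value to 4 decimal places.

RK4: k1 = f(x_n, p_n); k2 = f(x_n + h/2, p_n + (h/2)·k1); k3 = f(x_n + h/2, p_n + (h/2)·k2); k4 = f(x_n + h, p_n + h·k3); p_{n+1} = p_n + (h/6)·(k1 + 2k2 + 2k3 + k4).
x=0.000000, p=0.500000:
  k1 = f(0.000000, 0.500000) = 3.890000
  k2 = f(0.190000, 1.239100) = 5.415244
  k3 = f(0.190000, 1.528896) = 5.948469
  k4 = f(0.380000, 2.760418) = 8.379770
  p ← 0.500000 + (0.38/6)·(k1 + 2k2 + 2k3 + k4) = 2.716489
x=0.380000, p=2.716489:
  k1 = f(0.380000, 2.716489) = 8.298940
  k2 = f(0.570000, 4.293288) = 11.365549
  k3 = f(0.570000, 4.875943) = 12.437636
  k4 = f(0.760000, 7.442791) = 17.325935
  p ← 2.716489 + (0.38/6)·(k1 + 2k2 + 2k3 + k4) = 7.354468
p(0.76) ≈ 7.3545

7.3545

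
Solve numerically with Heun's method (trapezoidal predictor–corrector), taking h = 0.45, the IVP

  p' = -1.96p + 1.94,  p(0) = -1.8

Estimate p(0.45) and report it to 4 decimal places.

-0.4245

Heun: k1 = f(t_n, p_n); k2 = f(t_n + h, p_n + h·k1); p_{n+1} = p_n + (h/2)·(k1 + k2).
t=0.000000, p=-1.800000:
  k1 = f(0.000000, -1.800000) = 5.468000
  k2 = f(0.450000, 0.660600) = 0.645224
  p ← -1.800000 + (0.45/2)·(5.468000 + 0.645224) = -0.424525
p(0.45) ≈ -0.4245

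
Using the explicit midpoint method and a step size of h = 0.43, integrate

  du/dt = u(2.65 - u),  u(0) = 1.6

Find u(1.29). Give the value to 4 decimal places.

2.5486

Midpoint: k1 = f(t_n, u_n); k2 = f(t_n + h/2, u_n + (h/2)·k1); u_{n+1} = u_n + h·k2.
t=0.000000, u=1.600000:
  k1 = f(0.000000, 1.600000) = 1.680000
  k2 = f(0.215000, 1.961200) = 1.350875
  u ← 1.600000 + 0.43·1.350875 = 2.180876
t=0.430000, u=2.180876:
  k1 = f(0.430000, 2.180876) = 1.023101
  k2 = f(0.645000, 2.400843) = 0.598187
  u ← 2.180876 + 0.43·0.598187 = 2.438097
t=0.860000, u=2.438097:
  k1 = f(0.860000, 2.438097) = 0.516641
  k2 = f(1.075000, 2.549174) = 0.257022
  u ← 2.438097 + 0.43·0.257022 = 2.548616
u(1.29) ≈ 2.5486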